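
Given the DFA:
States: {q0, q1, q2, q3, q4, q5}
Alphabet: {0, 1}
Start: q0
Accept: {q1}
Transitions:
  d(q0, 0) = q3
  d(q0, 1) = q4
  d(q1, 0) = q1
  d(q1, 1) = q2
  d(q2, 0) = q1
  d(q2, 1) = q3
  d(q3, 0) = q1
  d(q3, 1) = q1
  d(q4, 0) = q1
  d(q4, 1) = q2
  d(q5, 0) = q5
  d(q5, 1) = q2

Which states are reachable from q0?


BFS from q0:
  layer 0: {q0}
  layer 1: {q3, q4}
  layer 2: {q1, q2}

{q0, q1, q2, q3, q4}


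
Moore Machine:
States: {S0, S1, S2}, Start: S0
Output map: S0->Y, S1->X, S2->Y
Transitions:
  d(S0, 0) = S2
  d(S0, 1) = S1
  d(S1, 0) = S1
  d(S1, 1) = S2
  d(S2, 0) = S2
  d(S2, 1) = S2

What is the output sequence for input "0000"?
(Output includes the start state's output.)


Start: S0 (output Y)
  --0--> S2 (output Y)
  --0--> S2 (output Y)
  --0--> S2 (output Y)
  --0--> S2 (output Y)

"YYYYY"


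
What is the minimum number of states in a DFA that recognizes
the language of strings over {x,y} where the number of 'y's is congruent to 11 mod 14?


States track (count of 'y') mod 14.
Need 14 states: one per remainder 0..13; accept = remainder 11.

14


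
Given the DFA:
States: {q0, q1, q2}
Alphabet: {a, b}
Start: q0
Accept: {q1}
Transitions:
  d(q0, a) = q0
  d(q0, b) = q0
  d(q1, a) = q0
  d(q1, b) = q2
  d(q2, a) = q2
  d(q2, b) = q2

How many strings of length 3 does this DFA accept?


Enumerating all length-3 strings:
  "aaa" -> q0 [reject]
  "aab" -> q0 [reject]
  "aba" -> q0 [reject]
  "abb" -> q0 [reject]
  "baa" -> q0 [reject]
  "bab" -> q0 [reject]
  "bba" -> q0 [reject]
  "bbb" -> q0 [reject]

0 out of 8


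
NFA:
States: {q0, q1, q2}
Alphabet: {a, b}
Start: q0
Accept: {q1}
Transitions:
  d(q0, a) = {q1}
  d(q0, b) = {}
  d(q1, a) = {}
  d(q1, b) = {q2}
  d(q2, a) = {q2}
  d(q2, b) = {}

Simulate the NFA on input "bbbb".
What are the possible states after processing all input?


Start: {q0}
  --b--> {}
  --b--> {}
  --b--> {}
  --b--> {}

{} (empty set, no valid transitions)


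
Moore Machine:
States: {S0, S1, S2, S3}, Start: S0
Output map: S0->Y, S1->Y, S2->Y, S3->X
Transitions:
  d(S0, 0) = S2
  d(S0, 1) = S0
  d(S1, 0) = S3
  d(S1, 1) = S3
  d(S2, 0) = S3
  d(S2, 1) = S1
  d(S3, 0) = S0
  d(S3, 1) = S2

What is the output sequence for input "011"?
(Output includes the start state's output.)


Start: S0 (output Y)
  --0--> S2 (output Y)
  --1--> S1 (output Y)
  --1--> S3 (output X)

"YYYX"


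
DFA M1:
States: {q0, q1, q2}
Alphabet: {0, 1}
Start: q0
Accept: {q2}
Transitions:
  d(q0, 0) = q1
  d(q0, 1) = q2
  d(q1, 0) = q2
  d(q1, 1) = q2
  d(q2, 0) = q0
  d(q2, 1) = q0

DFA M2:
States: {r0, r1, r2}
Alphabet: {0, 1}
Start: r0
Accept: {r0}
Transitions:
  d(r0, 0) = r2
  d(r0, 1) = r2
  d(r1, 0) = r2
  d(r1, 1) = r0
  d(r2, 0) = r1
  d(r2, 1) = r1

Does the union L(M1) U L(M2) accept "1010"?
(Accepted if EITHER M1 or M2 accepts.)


M1: final=q0 accepted=False
M2: final=r2 accepted=False

No, union rejects (neither accepts)


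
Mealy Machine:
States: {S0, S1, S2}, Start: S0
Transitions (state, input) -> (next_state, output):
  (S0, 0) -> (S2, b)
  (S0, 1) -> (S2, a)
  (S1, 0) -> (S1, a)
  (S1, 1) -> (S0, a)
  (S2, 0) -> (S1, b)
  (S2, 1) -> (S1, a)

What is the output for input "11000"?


Step-by-step:
  (S0, 1) -> (S2, a)
  (S2, 1) -> (S1, a)
  (S1, 0) -> (S1, a)
  (S1, 0) -> (S1, a)
  (S1, 0) -> (S1, a)

"aaaaa"


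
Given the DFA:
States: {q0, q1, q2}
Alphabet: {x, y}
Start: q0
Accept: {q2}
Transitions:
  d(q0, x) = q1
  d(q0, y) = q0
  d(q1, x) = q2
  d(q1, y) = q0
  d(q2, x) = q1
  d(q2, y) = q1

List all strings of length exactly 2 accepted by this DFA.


All strings of length 2: 4 total
Accepted: 1

"xx"


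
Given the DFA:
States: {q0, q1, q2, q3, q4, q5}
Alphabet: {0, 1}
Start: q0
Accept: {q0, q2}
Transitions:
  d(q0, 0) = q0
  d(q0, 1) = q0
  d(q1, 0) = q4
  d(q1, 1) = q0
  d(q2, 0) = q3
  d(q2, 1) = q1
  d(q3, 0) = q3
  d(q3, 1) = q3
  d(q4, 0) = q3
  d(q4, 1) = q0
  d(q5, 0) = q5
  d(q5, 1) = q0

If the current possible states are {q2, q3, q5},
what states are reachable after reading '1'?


Apply transition on '1' from each current state:
  d(q2, 1) = q1
  d(q3, 1) = q3
  d(q5, 1) = q0

{q0, q1, q3}


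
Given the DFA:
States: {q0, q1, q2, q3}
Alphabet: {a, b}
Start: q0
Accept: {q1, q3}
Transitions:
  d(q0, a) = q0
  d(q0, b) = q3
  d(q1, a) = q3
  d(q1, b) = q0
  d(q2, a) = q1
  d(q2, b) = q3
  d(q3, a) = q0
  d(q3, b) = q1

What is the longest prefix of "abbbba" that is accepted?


Run the DFA, marking each prefix where the state is accepting:
  "" -> q0 [reject]
  "a" -> q0 [reject]
  "ab" -> q3 [accept]
  "abb" -> q1 [accept]
  "abbb" -> q0 [reject]
  "abbbb" -> q3 [accept]
  "abbbba" -> q0 [reject]

"abbbb"


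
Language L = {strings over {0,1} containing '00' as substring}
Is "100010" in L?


'00' occurs at index 1

Yes, "100010" is in L


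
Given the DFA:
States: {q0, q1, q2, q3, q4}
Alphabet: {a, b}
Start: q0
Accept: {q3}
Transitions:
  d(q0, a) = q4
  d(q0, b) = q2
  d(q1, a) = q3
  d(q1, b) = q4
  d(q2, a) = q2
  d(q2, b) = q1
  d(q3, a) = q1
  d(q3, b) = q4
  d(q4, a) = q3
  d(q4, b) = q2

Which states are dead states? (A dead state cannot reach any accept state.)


Forward reachability from each state:
  q0 -> reaches accept state q3 (live)
  q1 -> reaches accept state q3 (live)
  q2 -> reaches accept state q3 (live)
  q3 -> reaches accept state q3 (live)
  q4 -> reaches accept state q3 (live)

None (all states can reach an accept state)


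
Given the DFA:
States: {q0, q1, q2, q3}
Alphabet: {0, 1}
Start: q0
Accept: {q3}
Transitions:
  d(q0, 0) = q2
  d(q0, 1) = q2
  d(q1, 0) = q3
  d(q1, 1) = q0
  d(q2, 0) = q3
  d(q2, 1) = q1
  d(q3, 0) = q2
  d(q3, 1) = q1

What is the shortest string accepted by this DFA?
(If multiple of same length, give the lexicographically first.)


BFS by string length (lex-first path to each state shown):
  len 0: q0<-""
  len 1: q2<-"0"
  len 2: q1<-"01", q3<-"00"
Found accept state at length 2.

"00"


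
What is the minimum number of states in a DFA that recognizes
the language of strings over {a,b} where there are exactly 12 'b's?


States: count = 0, 1, ..., 12 (that's 13 states), plus a dead state for count > 12.
Total: 13 + 1 = 14. Accept = count-12 state.

14


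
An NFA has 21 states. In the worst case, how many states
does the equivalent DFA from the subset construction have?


Subset construction: one DFA state per subset of NFA states.
2^21 = 2097152

2097152


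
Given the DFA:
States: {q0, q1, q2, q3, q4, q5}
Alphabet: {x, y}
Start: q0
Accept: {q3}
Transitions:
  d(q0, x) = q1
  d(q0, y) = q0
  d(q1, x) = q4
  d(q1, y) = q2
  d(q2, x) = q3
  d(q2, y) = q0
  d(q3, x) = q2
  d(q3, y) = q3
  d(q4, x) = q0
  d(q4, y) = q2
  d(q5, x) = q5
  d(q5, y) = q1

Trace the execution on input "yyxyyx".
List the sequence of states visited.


Input: yyxyyx
d(q0, y) = q0
d(q0, y) = q0
d(q0, x) = q1
d(q1, y) = q2
d(q2, y) = q0
d(q0, x) = q1


q0 -> q0 -> q0 -> q1 -> q2 -> q0 -> q1


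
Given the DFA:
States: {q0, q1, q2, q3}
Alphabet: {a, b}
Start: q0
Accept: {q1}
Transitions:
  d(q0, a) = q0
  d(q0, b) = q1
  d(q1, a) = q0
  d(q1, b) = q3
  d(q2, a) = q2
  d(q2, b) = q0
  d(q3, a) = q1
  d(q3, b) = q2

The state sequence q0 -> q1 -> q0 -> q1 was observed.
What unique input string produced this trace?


Trace back each transition to find the symbol:
  q0 --[b]--> q1
  q1 --[a]--> q0
  q0 --[b]--> q1

"bab"


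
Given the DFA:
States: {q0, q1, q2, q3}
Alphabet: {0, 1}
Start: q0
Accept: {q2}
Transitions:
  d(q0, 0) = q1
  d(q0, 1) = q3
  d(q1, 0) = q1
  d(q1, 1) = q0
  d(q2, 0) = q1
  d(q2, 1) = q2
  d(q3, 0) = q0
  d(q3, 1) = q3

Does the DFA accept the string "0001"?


Trace: q0 -> q1 -> q1 -> q1 -> q0
Final state: q0
Accept states: {q2}

No, rejected (final state q0 is not an accept state)


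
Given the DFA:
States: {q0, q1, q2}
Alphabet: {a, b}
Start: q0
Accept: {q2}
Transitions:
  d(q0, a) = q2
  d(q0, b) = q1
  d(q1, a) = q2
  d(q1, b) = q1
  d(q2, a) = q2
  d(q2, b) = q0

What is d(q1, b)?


Looking up transition d(q1, b)

q1


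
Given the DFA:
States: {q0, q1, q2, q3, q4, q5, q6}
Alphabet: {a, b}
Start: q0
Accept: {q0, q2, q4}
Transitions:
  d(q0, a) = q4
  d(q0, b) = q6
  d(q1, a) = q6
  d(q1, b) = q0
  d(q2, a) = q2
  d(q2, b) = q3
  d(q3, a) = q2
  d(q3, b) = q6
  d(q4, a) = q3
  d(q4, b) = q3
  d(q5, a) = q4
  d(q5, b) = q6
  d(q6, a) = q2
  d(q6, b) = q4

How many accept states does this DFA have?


Accept states listed: {q0, q2, q4}
Counting: q0(1) q2(2) q4(3)

3


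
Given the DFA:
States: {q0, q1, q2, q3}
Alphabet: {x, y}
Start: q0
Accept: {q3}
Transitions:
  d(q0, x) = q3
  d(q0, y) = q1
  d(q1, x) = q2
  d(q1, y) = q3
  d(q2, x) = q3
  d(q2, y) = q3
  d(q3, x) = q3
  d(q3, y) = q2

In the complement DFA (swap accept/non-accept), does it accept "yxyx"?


Trace: q0 -> q1 -> q2 -> q3 -> q3
Final: q3
Original accept: {q3}
Complement: q3 is in original accept

No, complement rejects (original accepts)


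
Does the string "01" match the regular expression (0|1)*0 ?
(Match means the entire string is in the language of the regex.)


|string| = 2; first = '0'; last = '1'

No, "01" does not match (0|1)*0


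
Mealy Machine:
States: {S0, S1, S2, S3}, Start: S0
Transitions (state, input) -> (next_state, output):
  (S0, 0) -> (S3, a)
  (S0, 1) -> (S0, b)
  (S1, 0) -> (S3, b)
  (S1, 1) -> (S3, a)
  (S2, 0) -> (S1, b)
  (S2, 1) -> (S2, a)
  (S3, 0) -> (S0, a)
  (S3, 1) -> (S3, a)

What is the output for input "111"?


Step-by-step:
  (S0, 1) -> (S0, b)
  (S0, 1) -> (S0, b)
  (S0, 1) -> (S0, b)

"bbb"


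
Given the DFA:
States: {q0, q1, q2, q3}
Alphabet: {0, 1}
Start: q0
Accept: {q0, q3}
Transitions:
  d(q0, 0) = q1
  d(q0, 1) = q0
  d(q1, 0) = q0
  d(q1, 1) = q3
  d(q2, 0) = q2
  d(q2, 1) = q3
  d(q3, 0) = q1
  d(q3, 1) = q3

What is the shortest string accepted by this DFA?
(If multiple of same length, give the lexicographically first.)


BFS by string length (lex-first path to each state shown):
  len 0: q0<-""
Found accept state at length 0.

"" (empty string)


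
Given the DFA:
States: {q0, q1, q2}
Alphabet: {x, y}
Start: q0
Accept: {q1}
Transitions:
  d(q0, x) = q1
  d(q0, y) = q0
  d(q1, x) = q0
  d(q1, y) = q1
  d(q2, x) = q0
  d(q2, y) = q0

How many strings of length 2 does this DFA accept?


Enumerating all length-2 strings:
  "xx" -> q0 [reject]
  "xy" -> q1 [accept]
  "yx" -> q1 [accept]
  "yy" -> q0 [reject]

2 out of 4


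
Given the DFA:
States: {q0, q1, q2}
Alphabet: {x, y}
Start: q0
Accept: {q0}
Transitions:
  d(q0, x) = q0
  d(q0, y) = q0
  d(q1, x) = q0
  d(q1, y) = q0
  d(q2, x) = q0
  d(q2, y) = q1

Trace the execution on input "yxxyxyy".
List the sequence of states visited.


Input: yxxyxyy
d(q0, y) = q0
d(q0, x) = q0
d(q0, x) = q0
d(q0, y) = q0
d(q0, x) = q0
d(q0, y) = q0
d(q0, y) = q0


q0 -> q0 -> q0 -> q0 -> q0 -> q0 -> q0 -> q0


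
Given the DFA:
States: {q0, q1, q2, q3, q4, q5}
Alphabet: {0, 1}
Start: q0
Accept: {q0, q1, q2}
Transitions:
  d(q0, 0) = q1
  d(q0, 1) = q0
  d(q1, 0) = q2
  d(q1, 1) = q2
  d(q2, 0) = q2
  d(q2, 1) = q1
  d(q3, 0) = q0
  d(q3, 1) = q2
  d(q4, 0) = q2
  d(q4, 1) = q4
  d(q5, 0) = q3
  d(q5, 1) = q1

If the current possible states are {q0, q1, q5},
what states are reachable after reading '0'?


Apply transition on '0' from each current state:
  d(q0, 0) = q1
  d(q1, 0) = q2
  d(q5, 0) = q3

{q1, q2, q3}


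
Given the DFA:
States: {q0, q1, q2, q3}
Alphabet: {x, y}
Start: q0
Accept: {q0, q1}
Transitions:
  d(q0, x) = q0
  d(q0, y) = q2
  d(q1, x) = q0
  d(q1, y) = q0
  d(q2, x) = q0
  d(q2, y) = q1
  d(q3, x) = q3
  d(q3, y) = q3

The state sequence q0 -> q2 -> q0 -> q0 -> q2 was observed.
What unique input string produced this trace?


Trace back each transition to find the symbol:
  q0 --[y]--> q2
  q2 --[x]--> q0
  q0 --[x]--> q0
  q0 --[y]--> q2

"yxxy"


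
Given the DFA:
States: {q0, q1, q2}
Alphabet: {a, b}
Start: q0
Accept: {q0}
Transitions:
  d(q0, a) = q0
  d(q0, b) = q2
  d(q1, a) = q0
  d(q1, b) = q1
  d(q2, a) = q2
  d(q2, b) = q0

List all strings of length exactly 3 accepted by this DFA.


All strings of length 3: 8 total
Accepted: 4

"aaa", "abb", "bab", "bba"


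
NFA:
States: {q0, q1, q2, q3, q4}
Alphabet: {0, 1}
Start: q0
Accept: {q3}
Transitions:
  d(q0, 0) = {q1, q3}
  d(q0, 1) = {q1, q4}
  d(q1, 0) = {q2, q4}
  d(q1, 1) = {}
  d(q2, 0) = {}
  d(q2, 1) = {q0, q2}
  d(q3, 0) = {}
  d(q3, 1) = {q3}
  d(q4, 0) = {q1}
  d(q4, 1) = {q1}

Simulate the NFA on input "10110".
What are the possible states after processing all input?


Start: {q0}
  --1--> {q1, q4}
  --0--> {q1, q2, q4}
  --1--> {q0, q1, q2}
  --1--> {q0, q1, q2, q4}
  --0--> {q1, q2, q3, q4}

{q1, q2, q3, q4}


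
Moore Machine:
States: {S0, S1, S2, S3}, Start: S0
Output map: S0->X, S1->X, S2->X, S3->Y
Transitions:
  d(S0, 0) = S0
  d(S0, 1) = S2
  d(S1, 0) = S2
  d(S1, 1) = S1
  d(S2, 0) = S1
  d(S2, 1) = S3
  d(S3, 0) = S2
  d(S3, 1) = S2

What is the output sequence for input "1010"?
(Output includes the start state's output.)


Start: S0 (output X)
  --1--> S2 (output X)
  --0--> S1 (output X)
  --1--> S1 (output X)
  --0--> S2 (output X)

"XXXXX"


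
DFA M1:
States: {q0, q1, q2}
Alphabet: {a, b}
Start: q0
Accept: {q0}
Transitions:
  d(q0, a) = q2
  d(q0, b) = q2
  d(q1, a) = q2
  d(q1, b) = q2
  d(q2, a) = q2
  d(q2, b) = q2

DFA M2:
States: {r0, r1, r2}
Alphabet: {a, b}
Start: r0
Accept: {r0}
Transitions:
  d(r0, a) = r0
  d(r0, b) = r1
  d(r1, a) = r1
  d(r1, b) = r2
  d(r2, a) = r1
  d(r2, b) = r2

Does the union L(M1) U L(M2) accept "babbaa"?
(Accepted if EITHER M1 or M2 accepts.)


M1: final=q2 accepted=False
M2: final=r1 accepted=False

No, union rejects (neither accepts)


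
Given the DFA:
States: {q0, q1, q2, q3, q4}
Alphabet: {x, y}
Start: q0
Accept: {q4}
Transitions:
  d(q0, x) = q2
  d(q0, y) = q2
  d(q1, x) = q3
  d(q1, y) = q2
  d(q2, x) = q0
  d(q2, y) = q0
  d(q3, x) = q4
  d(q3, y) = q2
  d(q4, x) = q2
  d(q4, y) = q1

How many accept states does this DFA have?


Accept states listed: {q4}
Counting: q4(1)

1


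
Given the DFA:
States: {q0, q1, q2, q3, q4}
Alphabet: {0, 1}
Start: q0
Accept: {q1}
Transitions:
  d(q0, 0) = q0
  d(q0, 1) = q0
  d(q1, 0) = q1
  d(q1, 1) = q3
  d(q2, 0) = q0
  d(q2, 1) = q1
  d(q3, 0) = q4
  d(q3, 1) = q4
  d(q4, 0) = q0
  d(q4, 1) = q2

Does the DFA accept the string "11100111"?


Trace: q0 -> q0 -> q0 -> q0 -> q0 -> q0 -> q0 -> q0 -> q0
Final state: q0
Accept states: {q1}

No, rejected (final state q0 is not an accept state)


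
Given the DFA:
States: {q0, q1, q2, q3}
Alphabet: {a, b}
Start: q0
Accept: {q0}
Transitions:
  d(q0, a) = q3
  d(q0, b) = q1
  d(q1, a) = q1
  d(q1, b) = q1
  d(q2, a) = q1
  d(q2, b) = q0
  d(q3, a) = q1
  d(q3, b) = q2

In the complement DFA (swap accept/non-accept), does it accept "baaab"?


Trace: q0 -> q1 -> q1 -> q1 -> q1 -> q1
Final: q1
Original accept: {q0}
Complement: q1 is not in original accept

Yes, complement accepts (original rejects)


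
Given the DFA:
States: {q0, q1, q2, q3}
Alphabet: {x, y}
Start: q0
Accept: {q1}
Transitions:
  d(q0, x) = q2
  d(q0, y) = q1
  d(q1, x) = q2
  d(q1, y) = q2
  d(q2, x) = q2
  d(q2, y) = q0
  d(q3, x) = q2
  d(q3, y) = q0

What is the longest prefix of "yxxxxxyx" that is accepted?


Run the DFA, marking each prefix where the state is accepting:
  "" -> q0 [reject]
  "y" -> q1 [accept]
  "yx" -> q2 [reject]
  "yxx" -> q2 [reject]
  "yxxx" -> q2 [reject]
  "yxxxx" -> q2 [reject]
  "yxxxxx" -> q2 [reject]
  "yxxxxxy" -> q0 [reject]
  "yxxxxxyx" -> q2 [reject]

"y"


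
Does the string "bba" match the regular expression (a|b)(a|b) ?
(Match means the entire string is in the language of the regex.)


|string| = 3; first = 'b'; last = 'a'

No, "bba" does not match (a|b)(a|b)


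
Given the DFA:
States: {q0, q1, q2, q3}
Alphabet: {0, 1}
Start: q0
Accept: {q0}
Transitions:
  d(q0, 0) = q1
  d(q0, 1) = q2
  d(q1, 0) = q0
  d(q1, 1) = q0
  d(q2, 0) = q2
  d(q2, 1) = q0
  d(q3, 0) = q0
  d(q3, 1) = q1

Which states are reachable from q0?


BFS from q0:
  layer 0: {q0}
  layer 1: {q1, q2}

{q0, q1, q2}


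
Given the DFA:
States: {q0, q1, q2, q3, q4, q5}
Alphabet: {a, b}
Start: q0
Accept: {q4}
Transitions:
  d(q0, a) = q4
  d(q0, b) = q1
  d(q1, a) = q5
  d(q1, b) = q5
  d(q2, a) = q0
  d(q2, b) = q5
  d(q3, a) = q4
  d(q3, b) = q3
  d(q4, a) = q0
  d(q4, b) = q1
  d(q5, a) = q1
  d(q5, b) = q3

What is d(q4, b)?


Looking up transition d(q4, b)

q1


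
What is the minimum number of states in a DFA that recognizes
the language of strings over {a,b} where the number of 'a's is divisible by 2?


States track (count of 'a') mod 2.
Need 2 states: one per remainder 0..1; accept = remainder 0.

2


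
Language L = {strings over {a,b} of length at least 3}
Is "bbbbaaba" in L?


length = 8

Yes, "bbbbaaba" is in L


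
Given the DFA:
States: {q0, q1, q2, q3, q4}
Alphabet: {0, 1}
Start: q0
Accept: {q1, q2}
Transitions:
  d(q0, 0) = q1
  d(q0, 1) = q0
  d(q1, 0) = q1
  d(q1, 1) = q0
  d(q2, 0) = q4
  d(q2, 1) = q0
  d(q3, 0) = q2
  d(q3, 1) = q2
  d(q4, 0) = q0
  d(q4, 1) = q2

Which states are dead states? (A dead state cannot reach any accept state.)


Forward reachability from each state:
  q0 -> reaches accept state q1 (live)
  q1 -> reaches accept state q1 (live)
  q2 -> reaches accept state q1 (live)
  q3 -> reaches accept state q1 (live)
  q4 -> reaches accept state q1 (live)

None (all states can reach an accept state)


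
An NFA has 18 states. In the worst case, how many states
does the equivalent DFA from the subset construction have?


Subset construction: one DFA state per subset of NFA states.
2^18 = 262144

262144


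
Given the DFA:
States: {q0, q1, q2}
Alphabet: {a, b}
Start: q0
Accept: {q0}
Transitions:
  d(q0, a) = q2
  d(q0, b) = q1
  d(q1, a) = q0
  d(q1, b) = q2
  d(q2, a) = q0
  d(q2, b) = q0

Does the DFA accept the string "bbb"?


Trace: q0 -> q1 -> q2 -> q0
Final state: q0
Accept states: {q0}

Yes, accepted (final state q0 is an accept state)


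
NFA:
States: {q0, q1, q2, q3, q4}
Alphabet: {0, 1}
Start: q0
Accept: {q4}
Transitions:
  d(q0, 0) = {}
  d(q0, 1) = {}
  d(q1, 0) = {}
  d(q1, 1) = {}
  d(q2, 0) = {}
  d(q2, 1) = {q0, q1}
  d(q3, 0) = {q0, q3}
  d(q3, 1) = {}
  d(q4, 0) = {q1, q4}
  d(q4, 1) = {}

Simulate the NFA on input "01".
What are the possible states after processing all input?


Start: {q0}
  --0--> {}
  --1--> {}

{} (empty set, no valid transitions)


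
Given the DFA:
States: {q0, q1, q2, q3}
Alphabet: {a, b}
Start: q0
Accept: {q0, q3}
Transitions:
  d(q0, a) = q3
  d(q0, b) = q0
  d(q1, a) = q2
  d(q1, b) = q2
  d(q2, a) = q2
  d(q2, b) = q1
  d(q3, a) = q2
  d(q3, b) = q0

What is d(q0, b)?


Looking up transition d(q0, b)

q0


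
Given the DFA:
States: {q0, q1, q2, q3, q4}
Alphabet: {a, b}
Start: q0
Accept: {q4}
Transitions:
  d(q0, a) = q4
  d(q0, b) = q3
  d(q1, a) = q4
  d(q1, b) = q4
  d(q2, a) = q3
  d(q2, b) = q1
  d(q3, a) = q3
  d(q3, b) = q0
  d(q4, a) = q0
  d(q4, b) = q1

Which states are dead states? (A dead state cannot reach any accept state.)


Forward reachability from each state:
  q0 -> reaches accept state q4 (live)
  q1 -> reaches accept state q4 (live)
  q2 -> reaches accept state q4 (live)
  q3 -> reaches accept state q4 (live)
  q4 -> reaches accept state q4 (live)

None (all states can reach an accept state)


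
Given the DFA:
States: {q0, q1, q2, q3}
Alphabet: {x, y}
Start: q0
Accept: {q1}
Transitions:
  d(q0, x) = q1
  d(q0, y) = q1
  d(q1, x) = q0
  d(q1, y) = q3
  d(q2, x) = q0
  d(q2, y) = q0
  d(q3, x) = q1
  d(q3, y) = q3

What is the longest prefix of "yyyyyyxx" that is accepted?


Run the DFA, marking each prefix where the state is accepting:
  "" -> q0 [reject]
  "y" -> q1 [accept]
  "yy" -> q3 [reject]
  "yyy" -> q3 [reject]
  "yyyy" -> q3 [reject]
  "yyyyy" -> q3 [reject]
  "yyyyyy" -> q3 [reject]
  "yyyyyyx" -> q1 [accept]
  "yyyyyyxx" -> q0 [reject]

"yyyyyyx"


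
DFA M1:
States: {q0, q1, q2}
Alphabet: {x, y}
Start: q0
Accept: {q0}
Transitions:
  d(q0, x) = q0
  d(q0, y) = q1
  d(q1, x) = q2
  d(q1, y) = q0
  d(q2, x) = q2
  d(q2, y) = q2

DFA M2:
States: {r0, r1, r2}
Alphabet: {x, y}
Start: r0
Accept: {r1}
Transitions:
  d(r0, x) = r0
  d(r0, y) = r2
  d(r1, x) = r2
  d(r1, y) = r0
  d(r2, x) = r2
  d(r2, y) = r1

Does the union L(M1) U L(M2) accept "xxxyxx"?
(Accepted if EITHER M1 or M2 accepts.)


M1: final=q2 accepted=False
M2: final=r2 accepted=False

No, union rejects (neither accepts)


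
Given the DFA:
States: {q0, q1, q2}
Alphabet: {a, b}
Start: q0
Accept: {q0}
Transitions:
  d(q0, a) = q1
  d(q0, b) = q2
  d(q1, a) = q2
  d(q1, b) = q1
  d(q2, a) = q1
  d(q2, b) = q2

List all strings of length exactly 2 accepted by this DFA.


All strings of length 2: 4 total
Accepted: 0

None


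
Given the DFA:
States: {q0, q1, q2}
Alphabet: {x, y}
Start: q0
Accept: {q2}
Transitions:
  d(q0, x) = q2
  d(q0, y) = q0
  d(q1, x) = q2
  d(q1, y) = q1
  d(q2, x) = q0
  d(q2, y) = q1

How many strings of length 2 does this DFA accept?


Enumerating all length-2 strings:
  "xx" -> q0 [reject]
  "xy" -> q1 [reject]
  "yx" -> q2 [accept]
  "yy" -> q0 [reject]

1 out of 4


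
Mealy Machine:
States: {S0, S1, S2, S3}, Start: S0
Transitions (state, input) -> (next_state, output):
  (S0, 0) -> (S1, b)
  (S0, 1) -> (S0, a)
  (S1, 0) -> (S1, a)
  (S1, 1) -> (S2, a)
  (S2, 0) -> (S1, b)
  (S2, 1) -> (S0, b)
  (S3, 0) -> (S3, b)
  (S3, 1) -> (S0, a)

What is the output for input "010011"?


Step-by-step:
  (S0, 0) -> (S1, b)
  (S1, 1) -> (S2, a)
  (S2, 0) -> (S1, b)
  (S1, 0) -> (S1, a)
  (S1, 1) -> (S2, a)
  (S2, 1) -> (S0, b)

"babaab"


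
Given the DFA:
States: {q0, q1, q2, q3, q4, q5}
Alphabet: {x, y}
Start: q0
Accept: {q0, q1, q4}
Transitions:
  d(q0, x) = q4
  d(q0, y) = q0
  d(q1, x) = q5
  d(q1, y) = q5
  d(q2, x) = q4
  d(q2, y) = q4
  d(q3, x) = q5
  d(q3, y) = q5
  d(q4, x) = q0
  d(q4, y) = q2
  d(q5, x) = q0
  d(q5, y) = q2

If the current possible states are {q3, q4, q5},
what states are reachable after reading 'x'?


Apply transition on 'x' from each current state:
  d(q3, x) = q5
  d(q4, x) = q0
  d(q5, x) = q0

{q0, q5}


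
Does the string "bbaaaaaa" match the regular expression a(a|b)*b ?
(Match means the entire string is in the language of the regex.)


|string| = 8; first = 'b'; last = 'a'

No, "bbaaaaaa" does not match a(a|b)*b


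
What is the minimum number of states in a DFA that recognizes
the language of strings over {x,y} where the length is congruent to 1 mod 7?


States track (length) mod 7.
Need 7 states: one per remainder 0..6; accept = remainder 1.

7


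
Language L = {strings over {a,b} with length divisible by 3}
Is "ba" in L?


length = 2; 2 mod 3 = 2

No, "ba" is not in L


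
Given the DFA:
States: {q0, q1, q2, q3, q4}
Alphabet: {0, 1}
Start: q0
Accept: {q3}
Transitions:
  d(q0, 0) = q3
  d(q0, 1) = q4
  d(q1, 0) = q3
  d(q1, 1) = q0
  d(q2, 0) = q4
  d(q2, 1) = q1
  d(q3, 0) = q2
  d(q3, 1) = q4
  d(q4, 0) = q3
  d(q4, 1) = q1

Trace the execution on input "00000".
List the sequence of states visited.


Input: 00000
d(q0, 0) = q3
d(q3, 0) = q2
d(q2, 0) = q4
d(q4, 0) = q3
d(q3, 0) = q2


q0 -> q3 -> q2 -> q4 -> q3 -> q2


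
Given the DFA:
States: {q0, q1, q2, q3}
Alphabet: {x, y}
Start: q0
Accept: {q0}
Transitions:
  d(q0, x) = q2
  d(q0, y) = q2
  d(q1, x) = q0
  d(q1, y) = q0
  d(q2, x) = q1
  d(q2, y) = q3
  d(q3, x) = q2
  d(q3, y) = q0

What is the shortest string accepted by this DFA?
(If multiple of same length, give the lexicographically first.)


BFS by string length (lex-first path to each state shown):
  len 0: q0<-""
Found accept state at length 0.

"" (empty string)


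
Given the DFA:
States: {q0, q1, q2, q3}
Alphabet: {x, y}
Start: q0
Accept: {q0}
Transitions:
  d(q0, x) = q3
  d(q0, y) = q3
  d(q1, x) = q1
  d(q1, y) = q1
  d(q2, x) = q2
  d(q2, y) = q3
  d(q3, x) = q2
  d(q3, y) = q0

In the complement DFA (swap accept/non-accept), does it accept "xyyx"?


Trace: q0 -> q3 -> q0 -> q3 -> q2
Final: q2
Original accept: {q0}
Complement: q2 is not in original accept

Yes, complement accepts (original rejects)


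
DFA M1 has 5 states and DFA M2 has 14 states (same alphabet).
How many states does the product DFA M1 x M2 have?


Product construction pairs every M1 state with every M2 state.
5 * 14 = 70

70


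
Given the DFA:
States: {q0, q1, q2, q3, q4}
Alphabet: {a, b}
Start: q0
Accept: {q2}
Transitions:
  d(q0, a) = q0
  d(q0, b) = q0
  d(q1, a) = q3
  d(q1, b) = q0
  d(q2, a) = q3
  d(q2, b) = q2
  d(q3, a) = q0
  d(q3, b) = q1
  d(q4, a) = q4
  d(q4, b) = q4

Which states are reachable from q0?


BFS from q0:
  layer 0: {q0}

{q0}


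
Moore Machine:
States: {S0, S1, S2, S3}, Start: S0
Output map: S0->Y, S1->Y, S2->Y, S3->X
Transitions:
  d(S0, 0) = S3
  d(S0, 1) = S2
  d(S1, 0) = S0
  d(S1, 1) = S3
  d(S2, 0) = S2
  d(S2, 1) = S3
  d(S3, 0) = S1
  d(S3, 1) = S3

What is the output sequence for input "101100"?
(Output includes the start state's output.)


Start: S0 (output Y)
  --1--> S2 (output Y)
  --0--> S2 (output Y)
  --1--> S3 (output X)
  --1--> S3 (output X)
  --0--> S1 (output Y)
  --0--> S0 (output Y)

"YYYXXYY"


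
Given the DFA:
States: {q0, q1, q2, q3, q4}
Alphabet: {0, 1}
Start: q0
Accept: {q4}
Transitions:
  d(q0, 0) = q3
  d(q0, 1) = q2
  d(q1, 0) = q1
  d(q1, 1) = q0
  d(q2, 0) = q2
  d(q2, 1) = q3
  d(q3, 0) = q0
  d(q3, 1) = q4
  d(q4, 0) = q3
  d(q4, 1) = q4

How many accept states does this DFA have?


Accept states listed: {q4}
Counting: q4(1)

1


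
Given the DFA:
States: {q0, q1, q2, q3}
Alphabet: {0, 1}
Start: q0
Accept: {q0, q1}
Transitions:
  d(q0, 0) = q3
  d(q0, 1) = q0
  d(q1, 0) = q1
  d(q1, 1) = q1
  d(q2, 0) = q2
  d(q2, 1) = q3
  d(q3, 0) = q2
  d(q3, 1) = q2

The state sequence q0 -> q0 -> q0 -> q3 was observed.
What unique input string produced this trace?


Trace back each transition to find the symbol:
  q0 --[1]--> q0
  q0 --[1]--> q0
  q0 --[0]--> q3

"110"


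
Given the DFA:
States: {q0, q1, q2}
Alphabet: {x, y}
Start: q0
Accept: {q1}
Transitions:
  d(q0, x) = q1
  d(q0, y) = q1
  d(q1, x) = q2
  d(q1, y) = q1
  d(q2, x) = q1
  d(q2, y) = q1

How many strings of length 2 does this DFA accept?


Enumerating all length-2 strings:
  "xx" -> q2 [reject]
  "xy" -> q1 [accept]
  "yx" -> q2 [reject]
  "yy" -> q1 [accept]

2 out of 4


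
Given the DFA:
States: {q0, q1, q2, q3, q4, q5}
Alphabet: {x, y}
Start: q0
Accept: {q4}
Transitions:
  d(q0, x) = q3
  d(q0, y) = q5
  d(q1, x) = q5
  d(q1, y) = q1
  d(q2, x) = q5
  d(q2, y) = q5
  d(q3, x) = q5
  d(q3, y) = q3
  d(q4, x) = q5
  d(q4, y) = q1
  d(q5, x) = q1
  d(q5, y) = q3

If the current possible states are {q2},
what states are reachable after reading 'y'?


Apply transition on 'y' from each current state:
  d(q2, y) = q5

{q5}


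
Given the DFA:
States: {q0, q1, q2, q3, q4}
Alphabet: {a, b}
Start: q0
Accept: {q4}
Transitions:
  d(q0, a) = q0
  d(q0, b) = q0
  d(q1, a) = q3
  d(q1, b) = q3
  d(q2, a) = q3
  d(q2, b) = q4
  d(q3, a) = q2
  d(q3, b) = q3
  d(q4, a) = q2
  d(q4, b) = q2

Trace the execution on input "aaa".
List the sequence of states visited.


Input: aaa
d(q0, a) = q0
d(q0, a) = q0
d(q0, a) = q0


q0 -> q0 -> q0 -> q0


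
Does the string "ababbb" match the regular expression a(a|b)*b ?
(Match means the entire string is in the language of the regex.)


|string| = 6; first = 'a'; last = 'b'

Yes, "ababbb" matches a(a|b)*b


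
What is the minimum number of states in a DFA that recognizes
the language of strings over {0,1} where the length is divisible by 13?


States track (length) mod 13.
Need 13 states: one per remainder 0..12; accept = remainder 0.

13


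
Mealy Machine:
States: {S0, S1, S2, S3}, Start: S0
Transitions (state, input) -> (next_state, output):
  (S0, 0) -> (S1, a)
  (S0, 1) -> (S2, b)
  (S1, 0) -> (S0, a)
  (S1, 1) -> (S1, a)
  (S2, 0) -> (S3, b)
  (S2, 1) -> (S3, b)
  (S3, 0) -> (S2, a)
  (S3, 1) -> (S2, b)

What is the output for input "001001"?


Step-by-step:
  (S0, 0) -> (S1, a)
  (S1, 0) -> (S0, a)
  (S0, 1) -> (S2, b)
  (S2, 0) -> (S3, b)
  (S3, 0) -> (S2, a)
  (S2, 1) -> (S3, b)

"aabbab"


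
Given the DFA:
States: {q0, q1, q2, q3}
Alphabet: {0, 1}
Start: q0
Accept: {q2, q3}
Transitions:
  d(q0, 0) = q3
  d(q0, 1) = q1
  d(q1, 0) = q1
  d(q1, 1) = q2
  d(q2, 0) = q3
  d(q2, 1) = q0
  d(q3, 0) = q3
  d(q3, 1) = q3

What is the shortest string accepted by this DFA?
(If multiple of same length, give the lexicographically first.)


BFS by string length (lex-first path to each state shown):
  len 0: q0<-""
  len 1: q1<-"1", q3<-"0"
Found accept state at length 1.

"0"


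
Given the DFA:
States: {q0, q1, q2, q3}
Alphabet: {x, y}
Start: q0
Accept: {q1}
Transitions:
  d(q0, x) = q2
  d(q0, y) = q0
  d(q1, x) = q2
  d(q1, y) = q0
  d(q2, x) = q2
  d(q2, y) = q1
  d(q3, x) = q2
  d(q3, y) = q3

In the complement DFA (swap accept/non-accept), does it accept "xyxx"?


Trace: q0 -> q2 -> q1 -> q2 -> q2
Final: q2
Original accept: {q1}
Complement: q2 is not in original accept

Yes, complement accepts (original rejects)


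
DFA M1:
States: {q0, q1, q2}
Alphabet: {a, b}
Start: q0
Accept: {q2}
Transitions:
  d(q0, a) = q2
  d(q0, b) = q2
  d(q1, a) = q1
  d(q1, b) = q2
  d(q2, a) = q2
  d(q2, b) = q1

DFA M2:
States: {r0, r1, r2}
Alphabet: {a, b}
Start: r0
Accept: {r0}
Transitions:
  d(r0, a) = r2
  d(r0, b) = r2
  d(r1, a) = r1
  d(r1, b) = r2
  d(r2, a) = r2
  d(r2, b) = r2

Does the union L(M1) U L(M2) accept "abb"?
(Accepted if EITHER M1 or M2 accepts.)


M1: final=q2 accepted=True
M2: final=r2 accepted=False

Yes, union accepts


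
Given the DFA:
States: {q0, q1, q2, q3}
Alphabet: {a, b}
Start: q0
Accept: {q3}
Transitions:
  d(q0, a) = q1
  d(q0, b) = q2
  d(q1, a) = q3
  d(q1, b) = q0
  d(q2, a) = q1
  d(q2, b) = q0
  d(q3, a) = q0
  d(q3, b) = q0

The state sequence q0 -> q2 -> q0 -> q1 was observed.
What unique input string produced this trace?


Trace back each transition to find the symbol:
  q0 --[b]--> q2
  q2 --[b]--> q0
  q0 --[a]--> q1

"bba"


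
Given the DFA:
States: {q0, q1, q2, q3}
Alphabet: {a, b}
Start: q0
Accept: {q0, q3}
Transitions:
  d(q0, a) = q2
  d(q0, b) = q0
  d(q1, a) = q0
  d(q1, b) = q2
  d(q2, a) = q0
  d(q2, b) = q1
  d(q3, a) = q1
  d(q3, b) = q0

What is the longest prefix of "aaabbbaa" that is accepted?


Run the DFA, marking each prefix where the state is accepting:
  "" -> q0 [accept]
  "a" -> q2 [reject]
  "aa" -> q0 [accept]
  "aaa" -> q2 [reject]
  "aaab" -> q1 [reject]
  "aaabb" -> q2 [reject]
  "aaabbb" -> q1 [reject]
  "aaabbba" -> q0 [accept]
  "aaabbbaa" -> q2 [reject]

"aaabbba"


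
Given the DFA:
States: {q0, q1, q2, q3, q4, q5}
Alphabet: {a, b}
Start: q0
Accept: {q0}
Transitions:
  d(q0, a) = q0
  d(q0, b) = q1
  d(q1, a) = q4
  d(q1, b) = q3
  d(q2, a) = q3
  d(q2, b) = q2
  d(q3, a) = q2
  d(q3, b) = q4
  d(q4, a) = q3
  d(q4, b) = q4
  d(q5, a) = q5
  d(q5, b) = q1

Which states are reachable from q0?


BFS from q0:
  layer 0: {q0}
  layer 1: {q1}
  layer 2: {q3, q4}
  layer 3: {q2}

{q0, q1, q2, q3, q4}


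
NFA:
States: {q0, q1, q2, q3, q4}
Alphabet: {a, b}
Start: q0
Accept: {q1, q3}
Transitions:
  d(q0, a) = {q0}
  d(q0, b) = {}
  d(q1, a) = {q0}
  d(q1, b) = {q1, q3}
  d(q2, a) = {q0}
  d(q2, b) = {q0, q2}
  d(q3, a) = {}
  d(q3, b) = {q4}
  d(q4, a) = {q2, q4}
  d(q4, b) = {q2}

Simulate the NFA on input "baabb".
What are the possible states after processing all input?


Start: {q0}
  --b--> {}
  --a--> {}
  --a--> {}
  --b--> {}
  --b--> {}

{} (empty set, no valid transitions)


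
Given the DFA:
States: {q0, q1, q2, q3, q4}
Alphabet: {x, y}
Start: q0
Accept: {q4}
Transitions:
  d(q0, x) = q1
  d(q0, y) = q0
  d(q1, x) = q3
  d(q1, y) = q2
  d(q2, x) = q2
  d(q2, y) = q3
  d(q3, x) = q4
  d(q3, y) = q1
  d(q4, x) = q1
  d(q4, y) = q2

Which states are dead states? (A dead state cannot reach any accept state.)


Forward reachability from each state:
  q0 -> reaches accept state q4 (live)
  q1 -> reaches accept state q4 (live)
  q2 -> reaches accept state q4 (live)
  q3 -> reaches accept state q4 (live)
  q4 -> reaches accept state q4 (live)

None (all states can reach an accept state)


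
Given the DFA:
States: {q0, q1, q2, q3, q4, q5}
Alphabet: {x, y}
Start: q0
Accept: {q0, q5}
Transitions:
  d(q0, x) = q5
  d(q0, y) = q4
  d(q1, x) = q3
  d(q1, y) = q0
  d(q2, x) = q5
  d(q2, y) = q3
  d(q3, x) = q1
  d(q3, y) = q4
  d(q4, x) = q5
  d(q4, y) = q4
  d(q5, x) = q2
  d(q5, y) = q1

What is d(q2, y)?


Looking up transition d(q2, y)

q3


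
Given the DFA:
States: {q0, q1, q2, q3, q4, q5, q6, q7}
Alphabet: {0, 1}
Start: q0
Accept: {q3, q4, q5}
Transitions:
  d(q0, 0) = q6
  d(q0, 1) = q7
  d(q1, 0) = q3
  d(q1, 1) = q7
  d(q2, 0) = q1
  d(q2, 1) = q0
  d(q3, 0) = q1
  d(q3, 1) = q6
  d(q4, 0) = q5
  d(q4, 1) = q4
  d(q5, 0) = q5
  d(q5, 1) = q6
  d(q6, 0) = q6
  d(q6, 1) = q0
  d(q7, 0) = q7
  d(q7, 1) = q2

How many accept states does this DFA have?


Accept states listed: {q3, q4, q5}
Counting: q3(1) q4(2) q5(3)

3


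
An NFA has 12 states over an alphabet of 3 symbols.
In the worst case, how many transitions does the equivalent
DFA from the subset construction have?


Subset construction: one DFA state per subset of NFA states = 2^12 = 4096 states.
Each DFA state has 3 outgoing transitions: 4096 * 3 = 12288

12288


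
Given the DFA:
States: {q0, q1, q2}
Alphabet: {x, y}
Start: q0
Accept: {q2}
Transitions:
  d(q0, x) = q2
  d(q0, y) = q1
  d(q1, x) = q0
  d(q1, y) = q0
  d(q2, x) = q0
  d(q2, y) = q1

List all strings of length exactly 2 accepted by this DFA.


All strings of length 2: 4 total
Accepted: 0

None


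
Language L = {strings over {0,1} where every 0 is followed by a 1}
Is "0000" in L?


'00' present: True; ends with '0': True

No, "0000" is not in L


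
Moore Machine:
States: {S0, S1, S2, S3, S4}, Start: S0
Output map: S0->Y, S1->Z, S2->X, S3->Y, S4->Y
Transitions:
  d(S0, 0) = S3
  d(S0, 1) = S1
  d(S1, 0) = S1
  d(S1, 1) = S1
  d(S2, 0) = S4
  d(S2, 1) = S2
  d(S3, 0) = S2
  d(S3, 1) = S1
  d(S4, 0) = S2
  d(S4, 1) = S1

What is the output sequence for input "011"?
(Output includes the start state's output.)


Start: S0 (output Y)
  --0--> S3 (output Y)
  --1--> S1 (output Z)
  --1--> S1 (output Z)

"YYZZ"


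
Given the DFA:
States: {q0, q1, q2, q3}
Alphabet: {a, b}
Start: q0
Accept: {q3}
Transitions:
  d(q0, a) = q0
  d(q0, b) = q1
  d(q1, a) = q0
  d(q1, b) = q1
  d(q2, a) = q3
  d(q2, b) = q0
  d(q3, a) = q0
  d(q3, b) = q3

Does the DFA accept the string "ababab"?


Trace: q0 -> q0 -> q1 -> q0 -> q1 -> q0 -> q1
Final state: q1
Accept states: {q3}

No, rejected (final state q1 is not an accept state)


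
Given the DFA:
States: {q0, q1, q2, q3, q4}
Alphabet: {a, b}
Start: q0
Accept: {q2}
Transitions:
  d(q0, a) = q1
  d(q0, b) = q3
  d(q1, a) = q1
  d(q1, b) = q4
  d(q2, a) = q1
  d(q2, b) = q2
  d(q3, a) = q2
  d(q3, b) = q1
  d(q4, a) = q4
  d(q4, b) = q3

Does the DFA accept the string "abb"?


Trace: q0 -> q1 -> q4 -> q3
Final state: q3
Accept states: {q2}

No, rejected (final state q3 is not an accept state)


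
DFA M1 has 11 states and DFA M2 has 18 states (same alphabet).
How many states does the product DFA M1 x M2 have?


Product construction pairs every M1 state with every M2 state.
11 * 18 = 198

198


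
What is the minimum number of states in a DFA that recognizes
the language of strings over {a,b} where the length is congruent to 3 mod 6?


States track (length) mod 6.
Need 6 states: one per remainder 0..5; accept = remainder 3.

6


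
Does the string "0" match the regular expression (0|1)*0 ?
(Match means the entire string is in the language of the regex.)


|string| = 1; first = '0'; last = '0'

Yes, "0" matches (0|1)*0


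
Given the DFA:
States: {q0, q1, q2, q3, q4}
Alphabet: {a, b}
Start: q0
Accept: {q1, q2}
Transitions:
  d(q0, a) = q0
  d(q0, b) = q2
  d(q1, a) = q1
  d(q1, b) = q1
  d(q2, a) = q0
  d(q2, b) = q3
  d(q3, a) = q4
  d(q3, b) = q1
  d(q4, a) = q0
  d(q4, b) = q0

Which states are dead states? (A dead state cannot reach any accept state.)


Forward reachability from each state:
  q0 -> reaches accept state q1 (live)
  q1 -> reaches accept state q1 (live)
  q2 -> reaches accept state q1 (live)
  q3 -> reaches accept state q1 (live)
  q4 -> reaches accept state q1 (live)

None (all states can reach an accept state)


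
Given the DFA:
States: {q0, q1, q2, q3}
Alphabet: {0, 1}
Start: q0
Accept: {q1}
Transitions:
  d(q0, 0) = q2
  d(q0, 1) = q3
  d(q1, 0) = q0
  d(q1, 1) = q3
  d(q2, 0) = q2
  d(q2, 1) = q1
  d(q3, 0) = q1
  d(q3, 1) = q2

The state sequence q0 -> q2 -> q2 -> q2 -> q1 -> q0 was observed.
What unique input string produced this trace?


Trace back each transition to find the symbol:
  q0 --[0]--> q2
  q2 --[0]--> q2
  q2 --[0]--> q2
  q2 --[1]--> q1
  q1 --[0]--> q0

"00010"


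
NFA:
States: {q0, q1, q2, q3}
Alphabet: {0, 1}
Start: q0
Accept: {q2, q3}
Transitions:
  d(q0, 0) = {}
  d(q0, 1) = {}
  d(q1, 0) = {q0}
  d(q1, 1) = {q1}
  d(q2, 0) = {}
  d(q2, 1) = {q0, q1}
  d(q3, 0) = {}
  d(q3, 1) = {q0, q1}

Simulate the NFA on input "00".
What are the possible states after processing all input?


Start: {q0}
  --0--> {}
  --0--> {}

{} (empty set, no valid transitions)


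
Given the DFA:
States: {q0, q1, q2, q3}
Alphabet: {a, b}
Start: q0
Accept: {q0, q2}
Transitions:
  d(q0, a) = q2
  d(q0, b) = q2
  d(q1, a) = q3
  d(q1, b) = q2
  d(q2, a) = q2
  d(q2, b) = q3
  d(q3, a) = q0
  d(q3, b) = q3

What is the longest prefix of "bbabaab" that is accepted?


Run the DFA, marking each prefix where the state is accepting:
  "" -> q0 [accept]
  "b" -> q2 [accept]
  "bb" -> q3 [reject]
  "bba" -> q0 [accept]
  "bbab" -> q2 [accept]
  "bbaba" -> q2 [accept]
  "bbabaa" -> q2 [accept]
  "bbabaab" -> q3 [reject]

"bbabaa"


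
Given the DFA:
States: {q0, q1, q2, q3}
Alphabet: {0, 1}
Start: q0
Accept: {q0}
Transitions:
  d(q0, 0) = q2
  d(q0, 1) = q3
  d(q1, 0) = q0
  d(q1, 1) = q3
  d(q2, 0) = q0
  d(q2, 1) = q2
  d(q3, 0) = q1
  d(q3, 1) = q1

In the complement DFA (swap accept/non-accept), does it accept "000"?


Trace: q0 -> q2 -> q0 -> q2
Final: q2
Original accept: {q0}
Complement: q2 is not in original accept

Yes, complement accepts (original rejects)


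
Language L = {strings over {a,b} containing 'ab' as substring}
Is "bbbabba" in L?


'ab' occurs at index 3

Yes, "bbbabba" is in L


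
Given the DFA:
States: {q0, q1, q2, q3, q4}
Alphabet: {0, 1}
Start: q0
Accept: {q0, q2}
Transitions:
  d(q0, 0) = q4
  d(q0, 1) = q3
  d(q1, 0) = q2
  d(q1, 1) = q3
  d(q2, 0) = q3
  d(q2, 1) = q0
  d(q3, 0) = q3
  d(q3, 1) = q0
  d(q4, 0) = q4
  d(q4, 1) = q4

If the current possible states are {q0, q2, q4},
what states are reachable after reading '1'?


Apply transition on '1' from each current state:
  d(q0, 1) = q3
  d(q2, 1) = q0
  d(q4, 1) = q4

{q0, q3, q4}


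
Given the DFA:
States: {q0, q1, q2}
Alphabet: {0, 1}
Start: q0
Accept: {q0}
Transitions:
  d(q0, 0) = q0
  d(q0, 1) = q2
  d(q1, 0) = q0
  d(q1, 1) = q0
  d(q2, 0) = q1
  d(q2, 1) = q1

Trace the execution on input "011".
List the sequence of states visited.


Input: 011
d(q0, 0) = q0
d(q0, 1) = q2
d(q2, 1) = q1


q0 -> q0 -> q2 -> q1


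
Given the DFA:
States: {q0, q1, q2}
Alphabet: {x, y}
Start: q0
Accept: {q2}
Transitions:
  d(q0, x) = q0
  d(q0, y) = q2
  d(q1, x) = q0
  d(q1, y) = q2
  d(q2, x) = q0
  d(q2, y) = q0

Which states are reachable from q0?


BFS from q0:
  layer 0: {q0}
  layer 1: {q2}

{q0, q2}


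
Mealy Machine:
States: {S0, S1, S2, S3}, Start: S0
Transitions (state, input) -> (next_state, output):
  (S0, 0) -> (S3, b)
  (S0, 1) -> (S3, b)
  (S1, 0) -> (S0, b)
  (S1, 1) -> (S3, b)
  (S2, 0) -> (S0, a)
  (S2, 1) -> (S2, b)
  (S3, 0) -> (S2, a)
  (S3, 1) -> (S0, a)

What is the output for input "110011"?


Step-by-step:
  (S0, 1) -> (S3, b)
  (S3, 1) -> (S0, a)
  (S0, 0) -> (S3, b)
  (S3, 0) -> (S2, a)
  (S2, 1) -> (S2, b)
  (S2, 1) -> (S2, b)

"bababb"
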